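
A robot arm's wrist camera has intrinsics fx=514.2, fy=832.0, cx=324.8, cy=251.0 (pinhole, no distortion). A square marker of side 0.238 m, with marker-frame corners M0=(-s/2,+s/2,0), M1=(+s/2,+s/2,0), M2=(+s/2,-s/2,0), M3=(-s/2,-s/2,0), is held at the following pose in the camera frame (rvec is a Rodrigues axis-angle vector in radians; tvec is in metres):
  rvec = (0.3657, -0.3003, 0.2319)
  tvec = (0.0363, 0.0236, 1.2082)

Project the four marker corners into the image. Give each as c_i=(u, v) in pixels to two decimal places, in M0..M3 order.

c0=(279.18, 328.05) c1=(370.51, 349.21) c2=(401.16, 206.61) c3=(305.89, 174.21)

Intrinsics K: fx=514.2, fy=832.0, cx=324.8, cy=251.0
Marker side s = 0.238 m; corners in marker frame (Z=0):
  M0 = (-0.1190, +0.1190, 0)
  M1 = (+0.1190, +0.1190, 0)
  M2 = (+0.1190, -0.1190, 0)
  M3 = (-0.1190, -0.1190, 0)
rvec = (0.3657, -0.3003, 0.2319), |rvec| = θ = 0.52697 rad = 30.193°
Rodrigues: sinθ=0.50291, 1−cosθ=0.13566; R = I + sinθ·[k]× + (1−cosθ)·[k]×²:
    [+0.92967 -0.27497 -0.24516]
    [+0.16766 +0.90839 -0.38303]
    [+0.32802 +0.31499 +0.89061]
t = (0.0363, 0.0236, 1.2082) m
M0: Pc = R·M0+t = (-0.10705, +0.11175, +1.20665); u = 514.2·(-0.10705)/1.20665 + 324.8 = 279.1810, v = 832.0·(+0.11175)/1.20665 + 251.0 = 328.0508
M1: Pc = R·M1+t = (+0.11421, +0.15165, +1.28472); u = 514.2·(+0.11421)/1.28472 + 324.8 = 370.5118, v = 832.0·(+0.15165)/1.28472 + 251.0 = 349.2110
M2: Pc = R·M2+t = (+0.17965, -0.06455, +1.20975); u = 514.2·(+0.17965)/1.20975 + 324.8 = 401.1603, v = 832.0·(-0.06455)/1.20975 + 251.0 = 206.6084
M3: Pc = R·M3+t = (-0.04161, -0.10445, +1.13168); u = 514.2·(-0.04161)/1.13168 + 324.8 = 305.8938, v = 832.0·(-0.10445)/1.13168 + 251.0 = 174.2089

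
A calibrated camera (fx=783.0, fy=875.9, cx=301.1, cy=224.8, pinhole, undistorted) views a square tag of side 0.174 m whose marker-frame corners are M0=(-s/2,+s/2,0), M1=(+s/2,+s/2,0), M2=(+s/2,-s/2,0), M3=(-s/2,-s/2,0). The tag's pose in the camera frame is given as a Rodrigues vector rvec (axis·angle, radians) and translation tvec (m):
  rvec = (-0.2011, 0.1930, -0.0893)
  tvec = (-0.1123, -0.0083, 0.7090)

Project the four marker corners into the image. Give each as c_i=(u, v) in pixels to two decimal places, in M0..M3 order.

c0=(89.10, 331.31) c1=(276.43, 312.07) c2=(264.51, 98.51) c3=(86.76, 125.89)

Intrinsics K: fx=783.0, fy=875.9, cx=301.1, cy=224.8
Marker side s = 0.174 m; corners in marker frame (Z=0):
  M0 = (-0.0870, +0.0870, 0)
  M1 = (+0.0870, +0.0870, 0)
  M2 = (+0.0870, -0.0870, 0)
  M3 = (-0.0870, -0.0870, 0)
rvec = (-0.2011, 0.1930, -0.0893), |rvec| = θ = 0.29269 rad = 16.770°
Rodrigues: sinθ=0.28852, 1−cosθ=0.04253; R = I + sinθ·[k]× + (1−cosθ)·[k]×²:
    [+0.97755 +0.06876 +0.19917]
    [-0.10730 +0.97596 +0.18968]
    [-0.18134 -0.20680 +0.96143]
t = (-0.1123, -0.0083, 0.7090) m
M0: Pc = R·M0+t = (-0.19136, +0.08594, +0.70679); u = 783.0·(-0.19136)/0.70679 + 301.1 = 89.1002, v = 875.9·(+0.08594)/0.70679 + 224.8 = 331.3079
M1: Pc = R·M1+t = (-0.02127, +0.06727, +0.67523); u = 783.0·(-0.02127)/0.67523 + 301.1 = 276.4343, v = 875.9·(+0.06727)/0.67523 + 224.8 = 312.0667
M2: Pc = R·M2+t = (-0.03324, -0.10254, +0.71121); u = 783.0·(-0.03324)/0.71121 + 301.1 = 264.5099, v = 875.9·(-0.10254)/0.71121 + 224.8 = 98.5116
M3: Pc = R·M3+t = (-0.20333, -0.08387, +0.74277); u = 783.0·(-0.20333)/0.74277 + 301.1 = 86.7576, v = 875.9·(-0.08387)/0.74277 + 224.8 = 125.8927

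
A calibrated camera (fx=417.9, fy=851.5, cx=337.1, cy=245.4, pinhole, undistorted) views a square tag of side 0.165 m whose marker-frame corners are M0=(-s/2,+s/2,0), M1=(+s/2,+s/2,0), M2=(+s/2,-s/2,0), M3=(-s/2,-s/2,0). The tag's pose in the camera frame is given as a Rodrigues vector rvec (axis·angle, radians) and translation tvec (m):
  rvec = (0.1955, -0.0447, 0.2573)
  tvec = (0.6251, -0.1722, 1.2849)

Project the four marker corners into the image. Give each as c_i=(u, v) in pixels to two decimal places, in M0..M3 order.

c0=(506.31, 170.11) c1=(555.85, 197.49) c2=(575.03, 91.86) c3=(524.45, 62.87)

Intrinsics K: fx=417.9, fy=851.5, cx=337.1, cy=245.4
Marker side s = 0.165 m; corners in marker frame (Z=0):
  M0 = (-0.0825, +0.0825, 0)
  M1 = (+0.0825, +0.0825, 0)
  M2 = (+0.0825, -0.0825, 0)
  M3 = (-0.0825, -0.0825, 0)
rvec = (0.1955, -0.0447, 0.2573), |rvec| = θ = 0.32622 rad = 18.691°
Rodrigues: sinθ=0.32047, 1−cosθ=0.05274; R = I + sinθ·[k]× + (1−cosθ)·[k]×²:
    [+0.96620 -0.25709 -0.01898]
    [+0.24843 +0.94825 -0.19775]
    [+0.06884 +0.18635 +0.98007]
t = (0.6251, -0.1722, 1.2849) m
M0: Pc = R·M0+t = (+0.52418, -0.11446, +1.29459); u = 417.9·(+0.52418)/1.29459 + 337.1 = 506.3068, v = 851.5·(-0.11446)/1.29459 + 245.4 = 170.1125
M1: Pc = R·M1+t = (+0.68360, -0.07347, +1.30595); u = 417.9·(+0.68360)/1.30595 + 337.1 = 555.8498, v = 851.5·(-0.07347)/1.30595 + 245.4 = 197.4939
M2: Pc = R·M2+t = (+0.72602, -0.22994, +1.27521); u = 417.9·(+0.72602)/1.27521 + 337.1 = 575.0259, v = 851.5·(-0.22994)/1.27521 + 245.4 = 91.8641
M3: Pc = R·M3+t = (+0.56660, -0.27093, +1.26385); u = 417.9·(+0.56660)/1.26385 + 337.1 = 524.4499, v = 851.5·(-0.27093)/1.26385 + 245.4 = 62.8672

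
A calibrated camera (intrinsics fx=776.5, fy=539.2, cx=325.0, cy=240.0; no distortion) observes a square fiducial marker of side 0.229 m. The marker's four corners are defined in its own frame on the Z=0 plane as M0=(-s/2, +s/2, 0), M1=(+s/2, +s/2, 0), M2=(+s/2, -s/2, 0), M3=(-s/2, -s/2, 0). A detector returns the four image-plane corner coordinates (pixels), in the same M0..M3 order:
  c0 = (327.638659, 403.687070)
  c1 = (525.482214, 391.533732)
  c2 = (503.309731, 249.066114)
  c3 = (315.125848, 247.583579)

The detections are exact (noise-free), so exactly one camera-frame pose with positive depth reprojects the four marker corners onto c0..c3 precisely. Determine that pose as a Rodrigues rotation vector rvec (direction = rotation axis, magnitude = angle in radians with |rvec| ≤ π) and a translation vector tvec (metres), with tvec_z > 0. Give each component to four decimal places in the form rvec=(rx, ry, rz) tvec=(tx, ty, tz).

rvec=(-0.2213, -0.3322, -0.0215) tvec=(0.1043, 0.1250, 0.8356)

Intrinsics K: fx=776.5, fy=539.2, cx=325.0, cy=240.0
Marker side s = 0.229 m; corners in marker frame (Z=0):
  M0 = (-0.1145, +0.1145, 0)
  M1 = (+0.1145, +0.1145, 0)
  M2 = (+0.1145, -0.1145, 0)
  M3 = (-0.1145, -0.1145, 0)
Detected image corners:
  c0 = (327.638659, 403.687070) px
  c1 = (525.482214, 391.533732) px
  c2 = (503.309731, 249.066114) px
  c3 = (315.125848, 247.583579) px
Planar DLT: solve 8×8 A·h = b for H (H[2,2]=1):
  H  [+1005.13801 -29.29018 +421.94472]
  H  [+103.46043 +568.67866 +320.68141]
  H  [+0.38981 -0.25357 +1.00000]
B = K⁻¹H; ‖b₁‖=1.196711, ‖b₂‖=1.196711; λ = 2/(‖b₁‖+‖b₂‖) = 0.835624, sign → tz>0 ⇒ λ=+0.835624
r₁ = λ·B[:,0] = (+0.94534,+0.01535,+0.32573); r₂ = λ·B[:,1] = (+0.05716,+0.97562,-0.21189)
r₃ = r₁×r₂ = (-0.32104,+0.21893,+0.92141); SVD([r₁ r₂ r₃]) → R = UVᵀ:
  R  [+0.94534 +0.05716 -0.32104]
  R  [+0.01535 +0.97562 +0.21893]
  R  [+0.32573 -0.21189 +0.92141]
t = (+0.10433, +0.12504, +0.83562) m
tr R = 2.842372; θ = arccos((tr R − 1)/2) = 0.399679 rad = 22.900°
axis k = ((R−Rᵀ)₃₂, (R−Rᵀ)₁₃, (R−Rᵀ)₂₁) / (2 sinθ) = (-0.553571, -0.831067, -0.053725)
rvec = θ·k = (-0.221251, -0.332160, -0.021473)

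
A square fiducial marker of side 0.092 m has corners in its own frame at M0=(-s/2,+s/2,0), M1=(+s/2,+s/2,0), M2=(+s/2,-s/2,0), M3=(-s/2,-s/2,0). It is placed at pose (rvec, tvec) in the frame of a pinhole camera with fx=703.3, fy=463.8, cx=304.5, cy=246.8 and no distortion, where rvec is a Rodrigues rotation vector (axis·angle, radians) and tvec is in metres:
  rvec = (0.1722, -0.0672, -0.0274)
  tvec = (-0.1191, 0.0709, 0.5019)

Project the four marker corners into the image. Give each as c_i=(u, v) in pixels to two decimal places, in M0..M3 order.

Intrinsics K: fx=703.3, fy=463.8, cx=304.5, cy=246.8
Marker side s = 0.092 m; corners in marker frame (Z=0):
  M0 = (-0.0460, +0.0460, 0)
  M1 = (+0.0460, +0.0460, 0)
  M2 = (+0.0460, -0.0460, 0)
  M3 = (-0.0460, -0.0460, 0)
rvec = (0.1722, -0.0672, -0.0274), |rvec| = θ = 0.18687 rad = 10.707°
Rodrigues: sinθ=0.18578, 1−cosθ=0.01741; R = I + sinθ·[k]× + (1−cosθ)·[k]×²:
    [+0.99737 +0.02147 -0.06916]
    [-0.03301 +0.98484 -0.17028]
    [+0.06446 +0.17212 +0.98297]
t = (-0.1191, 0.0709, 0.5019) m
M0: Pc = R·M0+t = (-0.16399, +0.11772, +0.50685); u = 703.3·(-0.16399)/0.50685 + 304.5 = 76.9481, v = 463.8·(+0.11772)/0.50685 + 246.8 = 354.5219
M1: Pc = R·M1+t = (-0.07223, +0.11468, +0.51278); u = 703.3·(-0.07223)/0.51278 + 304.5 = 205.4297, v = 463.8·(+0.11468)/0.51278 + 246.8 = 350.5293
M2: Pc = R·M2+t = (-0.07421, +0.02408, +0.49695); u = 703.3·(-0.07421)/0.49695 + 304.5 = 199.4772, v = 463.8·(+0.02408)/0.49695 + 246.8 = 269.2727
M3: Pc = R·M3+t = (-0.16597, +0.02712, +0.49102); u = 703.3·(-0.16597)/0.49102 + 304.5 = 66.7803, v = 463.8·(+0.02712)/0.49102 + 246.8 = 272.4127

c0=(76.95, 354.52) c1=(205.43, 350.53) c2=(199.48, 269.27) c3=(66.78, 272.41)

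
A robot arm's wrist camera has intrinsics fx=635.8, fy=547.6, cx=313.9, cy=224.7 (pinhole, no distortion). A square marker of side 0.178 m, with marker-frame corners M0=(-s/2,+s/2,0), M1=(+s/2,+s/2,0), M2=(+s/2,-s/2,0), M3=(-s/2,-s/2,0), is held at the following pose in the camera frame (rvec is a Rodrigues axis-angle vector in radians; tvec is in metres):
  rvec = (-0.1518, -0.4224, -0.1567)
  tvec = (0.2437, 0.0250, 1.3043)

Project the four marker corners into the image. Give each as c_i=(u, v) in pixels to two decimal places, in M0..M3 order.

c0=(404.84, 278.09) c1=(476.29, 266.36) c2=(458.60, 195.31) c3=(387.25, 202.71)

Intrinsics K: fx=635.8, fy=547.6, cx=313.9, cy=224.7
Marker side s = 0.178 m; corners in marker frame (Z=0):
  M0 = (-0.0890, +0.0890, 0)
  M1 = (+0.0890, +0.0890, 0)
  M2 = (+0.0890, -0.0890, 0)
  M3 = (-0.0890, -0.0890, 0)
rvec = (-0.1518, -0.4224, -0.1567), |rvec| = θ = 0.47542 rad = 27.239°
Rodrigues: sinθ=0.45771, 1−cosθ=0.11090; R = I + sinθ·[k]× + (1−cosθ)·[k]×²:
    [+0.90041 +0.18232 -0.39500]
    [-0.11940 +0.97665 +0.17862]
    [+0.41834 -0.11367 +0.90115]
t = (0.2437, 0.0250, 1.3043) m
M0: Pc = R·M0+t = (+0.17979, +0.12255, +1.25695); u = 635.8·(+0.17979)/1.25695 + 313.9 = 404.8429, v = 547.6·(+0.12255)/1.25695 + 224.7 = 278.0891
M1: Pc = R·M1+t = (+0.34006, +0.10129, +1.33142); u = 635.8·(+0.34006)/1.33142 + 313.9 = 476.2927, v = 547.6·(+0.10129)/1.33142 + 224.7 = 266.3616
M2: Pc = R·M2+t = (+0.30761, -0.07255, +1.35165); u = 635.8·(+0.30761)/1.35165 + 313.9 = 458.5960, v = 547.6·(-0.07255)/1.35165 + 224.7 = 195.3081
M3: Pc = R·M3+t = (+0.14734, -0.05129, +1.27718); u = 635.8·(+0.14734)/1.27718 + 313.9 = 387.2463, v = 547.6·(-0.05129)/1.27718 + 224.7 = 202.7071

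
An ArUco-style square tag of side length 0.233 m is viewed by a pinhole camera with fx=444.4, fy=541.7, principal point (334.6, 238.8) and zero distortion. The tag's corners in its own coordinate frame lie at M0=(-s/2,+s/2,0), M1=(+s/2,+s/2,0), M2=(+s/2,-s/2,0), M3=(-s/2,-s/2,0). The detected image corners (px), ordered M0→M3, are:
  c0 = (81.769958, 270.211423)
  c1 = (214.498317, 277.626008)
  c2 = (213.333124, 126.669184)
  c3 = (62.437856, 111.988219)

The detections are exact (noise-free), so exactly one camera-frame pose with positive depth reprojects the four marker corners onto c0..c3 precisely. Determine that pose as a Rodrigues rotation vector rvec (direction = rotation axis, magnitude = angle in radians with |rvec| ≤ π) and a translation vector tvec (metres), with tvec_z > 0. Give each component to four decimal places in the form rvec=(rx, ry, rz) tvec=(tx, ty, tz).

rvec=(0.4310, -0.1114, 0.0823) tvec=(-0.3272, -0.0526, 0.7657)

Intrinsics K: fx=444.4, fy=541.7, cx=334.6, cy=238.8
Marker side s = 0.233 m; corners in marker frame (Z=0):
  M0 = (-0.1165, +0.1165, 0)
  M1 = (+0.1165, +0.1165, 0)
  M2 = (+0.1165, -0.1165, 0)
  M3 = (-0.1165, -0.1165, 0)
Detected image corners:
  c0 = (81.769958, 270.211423) px
  c1 = (214.498317, 277.626008) px
  c2 = (213.333124, 126.669184) px
  c3 = (62.437856, 111.988219) px
Planar DLT: solve 8×8 A·h = b for H (H[2,2]=1):
  H  [+629.54239 +120.18465 +144.67983]
  H  [+78.54388 +768.96526 +201.57349]
  H  [+0.16329 +0.53801 +1.00000]
B = K⁻¹H; ‖b₁‖=1.305977, ‖b₂‖=1.305977; λ = 2/(‖b₁‖+‖b₂‖) = 0.765710, sign → tz>0 ⇒ λ=+0.765710
r₁ = λ·B[:,0] = (+0.99058,+0.05591,+0.12503); r₂ = λ·B[:,1] = (-0.10309,+0.90535,+0.41196)
r₃ = r₁×r₂ = (-0.09016,-0.42097,+0.90258); SVD([r₁ r₂ r₃]) → R = UVᵀ:
  R  [+0.99058 -0.10309 -0.09016]
  R  [+0.05591 +0.90535 -0.42097]
  R  [+0.12503 +0.41196 +0.90258]
t = (-0.32724, -0.05262, +0.76571) m
tr R = 2.798511; θ = arccos((tr R − 1)/2) = 0.452731 rad = 25.940°
axis k = ((R−Rᵀ)₃₂, (R−Rᵀ)₁₃, (R−Rᵀ)₂₁) / (2 sinθ) = (+0.952083, -0.245979, +0.181747)
rvec = θ·k = (+0.431038, -0.111363, +0.082283)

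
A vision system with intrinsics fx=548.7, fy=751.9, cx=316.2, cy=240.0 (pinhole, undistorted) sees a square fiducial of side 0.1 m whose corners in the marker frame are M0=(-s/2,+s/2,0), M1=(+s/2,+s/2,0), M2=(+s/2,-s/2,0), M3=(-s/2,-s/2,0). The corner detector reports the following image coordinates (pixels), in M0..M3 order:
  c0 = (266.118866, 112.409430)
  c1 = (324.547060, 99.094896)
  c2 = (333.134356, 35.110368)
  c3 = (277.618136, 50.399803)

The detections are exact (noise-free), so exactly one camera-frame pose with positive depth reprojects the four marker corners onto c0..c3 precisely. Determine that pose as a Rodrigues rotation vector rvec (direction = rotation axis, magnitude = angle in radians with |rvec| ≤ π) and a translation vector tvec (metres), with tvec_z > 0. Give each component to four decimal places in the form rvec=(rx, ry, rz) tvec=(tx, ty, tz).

rvec=(-0.5678, 0.4143, 0.0354) tvec=(-0.0260, -0.1933, 0.8730)

Intrinsics K: fx=548.7, fy=751.9, cx=316.2, cy=240.0
Marker side s = 0.1 m; corners in marker frame (Z=0):
  M0 = (-0.0500, +0.0500, 0)
  M1 = (+0.0500, +0.0500, 0)
  M2 = (+0.0500, -0.0500, 0)
  M3 = (-0.0500, -0.0500, 0)
Detected image corners:
  c0 = (266.118866, 112.409430) px
  c1 = (324.547060, 99.094896) px
  c2 = (333.134356, 35.110368) px
  c3 = (277.618136, 50.399803) px
Planar DLT: solve 8×8 A·h = b for H (H[2,2]=1):
  H  [+434.90316 -277.96705 +299.86546]
  H  [-176.53487 +585.94041 +73.48440]
  H  [-0.44744 -0.59000 +1.00000]
B = K⁻¹H; ‖b₁‖=1.145471, ‖b₂‖=1.145471; λ = 2/(‖b₁‖+‖b₂‖) = 0.873003, sign → tz>0 ⇒ λ=+0.873003
r₁ = λ·B[:,0] = (+0.91705,-0.08029,-0.39061); r₂ = λ·B[:,1] = (-0.14544,+0.84472,-0.51507)
r₃ = r₁×r₂ = (+0.37131,+0.52915,+0.76297); SVD([r₁ r₂ r₃]) → R = UVᵀ:
  R  [+0.91705 -0.14544 +0.37131]
  R  [-0.08029 +0.84472 +0.52915]
  R  [-0.39061 -0.51507 +0.76297]
t = (-0.02599, -0.19334, +0.87300) m
tr R = 2.524738; θ = arccos((tr R − 1)/2) = 0.703831 rad = 40.327°
axis k = ((R−Rᵀ)₃₂, (R−Rᵀ)₁₃, (R−Rᵀ)₂₁) / (2 sinθ) = (-0.806795, +0.588684, +0.050336)
rvec = θ·k = (-0.567847, +0.414334, +0.035428)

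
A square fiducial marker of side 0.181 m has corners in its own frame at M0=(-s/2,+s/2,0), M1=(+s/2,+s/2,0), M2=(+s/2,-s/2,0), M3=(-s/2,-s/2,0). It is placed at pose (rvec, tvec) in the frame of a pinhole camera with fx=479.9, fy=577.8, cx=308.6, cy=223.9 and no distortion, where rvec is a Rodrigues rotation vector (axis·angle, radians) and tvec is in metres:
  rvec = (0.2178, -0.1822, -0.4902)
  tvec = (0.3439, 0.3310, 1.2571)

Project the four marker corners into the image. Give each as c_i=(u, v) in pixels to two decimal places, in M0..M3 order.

Intrinsics K: fx=479.9, fy=577.8, cx=308.6, cy=223.9
Marker side s = 0.181 m; corners in marker frame (Z=0):
  M0 = (-0.0905, +0.0905, 0)
  M1 = (+0.0905, +0.0905, 0)
  M2 = (+0.0905, -0.0905, 0)
  M3 = (-0.0905, -0.0905, 0)
rvec = (0.2178, -0.1822, -0.4902), |rvec| = θ = 0.56651 rad = 32.458°
Rodrigues: sinθ=0.53669, 1−cosθ=0.15622; R = I + sinθ·[k]× + (1−cosθ)·[k]×²:
    [+0.86687 +0.44508 -0.22458]
    [-0.48371 +0.85994 -0.16286]
    [+0.12064 +0.24981 +0.96075]
t = (0.3439, 0.3310, 1.2571) m
M0: Pc = R·M0+t = (+0.30573, +0.45260, +1.26879); u = 479.9·(+0.30573)/1.26879 + 308.6 = 424.2368, v = 577.8·(+0.45260)/1.26879 + 223.9 = 430.0119
M1: Pc = R·M1+t = (+0.46263, +0.36505, +1.29063); u = 479.9·(+0.46263)/1.29063 + 308.6 = 480.6227, v = 577.8·(+0.36505)/1.29063 + 223.9 = 387.3285
M2: Pc = R·M2+t = (+0.38207, +0.20940, +1.24541); u = 479.9·(+0.38207)/1.24541 + 308.6 = 455.8257, v = 577.8·(+0.20940)/1.24541 + 223.9 = 321.0495
M3: Pc = R·M3+t = (+0.22517, +0.29695, +1.22357); u = 479.9·(+0.22517)/1.22357 + 308.6 = 396.9136, v = 577.8·(+0.29695)/1.22357 + 223.9 = 364.1274

c0=(424.24, 430.01) c1=(480.62, 387.33) c2=(455.83, 321.05) c3=(396.91, 364.13)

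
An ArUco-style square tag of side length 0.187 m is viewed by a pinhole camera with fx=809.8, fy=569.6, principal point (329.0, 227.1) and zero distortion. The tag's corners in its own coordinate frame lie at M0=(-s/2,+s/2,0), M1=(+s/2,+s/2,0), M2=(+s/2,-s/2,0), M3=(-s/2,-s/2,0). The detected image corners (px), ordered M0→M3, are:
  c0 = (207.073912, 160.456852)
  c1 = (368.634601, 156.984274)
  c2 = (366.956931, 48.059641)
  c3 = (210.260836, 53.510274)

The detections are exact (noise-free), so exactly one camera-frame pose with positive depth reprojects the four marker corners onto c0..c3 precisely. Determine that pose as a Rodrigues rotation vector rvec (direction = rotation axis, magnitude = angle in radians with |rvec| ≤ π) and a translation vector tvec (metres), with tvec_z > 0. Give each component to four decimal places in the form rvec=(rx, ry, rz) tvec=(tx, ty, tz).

Intrinsics K: fx=809.8, fy=569.6, cx=329.0, cy=227.1
Marker side s = 0.187 m; corners in marker frame (Z=0):
  M0 = (-0.0935, +0.0935, 0)
  M1 = (+0.0935, +0.0935, 0)
  M2 = (+0.0935, -0.0935, 0)
  M3 = (-0.0935, -0.0935, 0)
Detected image corners:
  c0 = (207.073912, 160.456852) px
  c1 = (368.634601, 156.984274) px
  c2 = (366.956931, 48.059641) px
  c3 = (210.260836, 53.510274) px
Planar DLT: solve 8×8 A·h = b for H (H[2,2]=1):
  H  [+820.55384 -51.42539 +287.45787]
  H  [-34.91587 +559.96719 +103.94720]
  H  [-0.10478 -0.16397 +1.00000]
B = K⁻¹H; ‖b₁‖=1.061215, ‖b₂‖=1.061215; λ = 2/(‖b₁‖+‖b₂‖) = 0.942317, sign → tz>0 ⇒ λ=+0.942317
r₁ = λ·B[:,0] = (+0.99494,-0.01840,-0.09874); r₂ = λ·B[:,1] = (+0.00293,+0.98799,-0.15452)
r₃ = r₁×r₂ = (+0.10039,+0.15344,+0.98304); SVD([r₁ r₂ r₃]) → R = UVᵀ:
  R  [+0.99494 +0.00293 +0.10039]
  R  [-0.01840 +0.98799 +0.15344]
  R  [-0.09874 -0.15452 +0.98304]
t = (-0.04834, -0.20374, +0.94232) m
tr R = 2.965974; θ = arccos((tr R − 1)/2) = 0.184724 rad = 10.584°
axis k = ((R−Rᵀ)₃₂, (R−Rᵀ)₁₃, (R−Rᵀ)₂₁) / (2 sinθ) = (-0.838329, +0.542064, -0.058070)
rvec = θ·k = (-0.154859, +0.100132, -0.010727)

rvec=(-0.1549, 0.1001, -0.0107) tvec=(-0.0483, -0.2037, 0.9423)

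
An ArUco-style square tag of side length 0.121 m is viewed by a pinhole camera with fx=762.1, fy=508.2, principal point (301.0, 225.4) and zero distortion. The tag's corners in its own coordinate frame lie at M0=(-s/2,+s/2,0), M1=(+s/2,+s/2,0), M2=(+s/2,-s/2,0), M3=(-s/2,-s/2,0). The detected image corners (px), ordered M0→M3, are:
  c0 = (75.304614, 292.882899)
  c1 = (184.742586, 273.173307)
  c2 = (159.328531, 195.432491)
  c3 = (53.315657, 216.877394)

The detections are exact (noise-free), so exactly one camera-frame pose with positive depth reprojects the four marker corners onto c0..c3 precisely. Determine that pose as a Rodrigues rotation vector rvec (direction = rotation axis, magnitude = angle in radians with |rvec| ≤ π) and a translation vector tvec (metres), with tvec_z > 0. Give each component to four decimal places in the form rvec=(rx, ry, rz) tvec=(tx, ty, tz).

rvec=(-0.1379, 0.2091, -0.2565) tvec=(-0.1860, 0.0286, 0.7714)

Intrinsics K: fx=762.1, fy=508.2, cx=301.0, cy=225.4
Marker side s = 0.121 m; corners in marker frame (Z=0):
  M0 = (-0.0605, +0.0605, 0)
  M1 = (+0.0605, +0.0605, 0)
  M2 = (+0.0605, -0.0605, 0)
  M3 = (-0.0605, -0.0605, 0)
Detected image corners:
  c0 = (75.304614, 292.882899) px
  c1 = (184.742586, 273.173307) px
  c2 = (159.328531, 195.432491) px
  c3 = (53.315657, 216.877394) px
Planar DLT: solve 8×8 A·h = b for H (H[2,2]=1):
  H  [+861.44378 +170.92849 +117.23214]
  H  [-229.49060 +583.99558 +244.25562]
  H  [-0.24261 -0.20939 +1.00000]
B = K⁻¹H; ‖b₁‖=1.296412, ‖b₂‖=1.296412; λ = 2/(‖b₁‖+‖b₂‖) = 0.771360, sign → tz>0 ⇒ λ=+0.771360
r₁ = λ·B[:,0] = (+0.94582,-0.26533,-0.18714); r₂ = λ·B[:,1] = (+0.23680,+0.95804,-0.16151)
r₃ = r₁×r₂ = (+0.22214,+0.10845,+0.96896); SVD([r₁ r₂ r₃]) → R = UVᵀ:
  R  [+0.94582 +0.23680 +0.22214]
  R  [-0.26533 +0.95804 +0.10845]
  R  [-0.18714 -0.16151 +0.96896]
t = (-0.18600, +0.02862, +0.77136) m
tr R = 2.872828; θ = arccos((tr R − 1)/2) = 0.358529 rad = 20.542°
axis k = ((R−Rᵀ)₃₂, (R−Rᵀ)₁₃, (R−Rᵀ)₂₁) / (2 sinθ) = (-0.384675, +0.583187, -0.715484)
rvec = θ·k = (-0.137917, +0.209090, -0.256522)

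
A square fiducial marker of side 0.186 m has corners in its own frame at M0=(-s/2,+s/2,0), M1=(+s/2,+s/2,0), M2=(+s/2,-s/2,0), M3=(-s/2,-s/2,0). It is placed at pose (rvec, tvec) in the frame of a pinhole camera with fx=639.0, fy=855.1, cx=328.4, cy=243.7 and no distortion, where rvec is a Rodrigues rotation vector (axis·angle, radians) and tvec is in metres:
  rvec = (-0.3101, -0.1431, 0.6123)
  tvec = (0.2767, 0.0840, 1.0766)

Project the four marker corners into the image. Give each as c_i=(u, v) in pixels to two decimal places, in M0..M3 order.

Intrinsics K: fx=639.0, fy=855.1, cx=328.4, cy=243.7
Marker side s = 0.186 m; corners in marker frame (Z=0):
  M0 = (-0.0930, +0.0930, 0)
  M1 = (+0.0930, +0.0930, 0)
  M2 = (+0.0930, -0.0930, 0)
  M3 = (-0.0930, -0.0930, 0)
rvec = (-0.3101, -0.1431, 0.6123), |rvec| = θ = 0.70111 rad = 40.170°
Rodrigues: sinθ=0.64506, 1−cosθ=0.23587; R = I + sinθ·[k]× + (1−cosθ)·[k]×²:
    [+0.81027 -0.54206 -0.22277]
    [+0.58465 +0.77395 +0.24327]
    [+0.04055 -0.32736 +0.94403]
t = (0.2767, 0.0840, 1.0766) m
M0: Pc = R·M0+t = (+0.15093, +0.10161, +1.04238); u = 639.0·(+0.15093)/1.04238 + 328.4 = 420.9245, v = 855.1·(+0.10161)/1.04238 + 243.7 = 327.0500
M1: Pc = R·M1+t = (+0.30164, +0.21035, +1.04993); u = 639.0·(+0.30164)/1.04993 + 328.4 = 511.9844, v = 855.1·(+0.21035)/1.04993 + 243.7 = 415.0171
M2: Pc = R·M2+t = (+0.40247, +0.06639, +1.11082); u = 639.0·(+0.40247)/1.11082 + 328.4 = 559.9205, v = 855.1·(+0.06639)/1.11082 + 243.7 = 294.8102
M3: Pc = R·M3+t = (+0.25176, -0.04235, +1.10327); u = 639.0·(+0.25176)/1.10327 + 328.4 = 474.2138, v = 855.1·(-0.04235)/1.10327 + 243.7 = 210.8762

c0=(420.92, 327.05) c1=(511.98, 415.02) c2=(559.92, 294.81) c3=(474.21, 210.88)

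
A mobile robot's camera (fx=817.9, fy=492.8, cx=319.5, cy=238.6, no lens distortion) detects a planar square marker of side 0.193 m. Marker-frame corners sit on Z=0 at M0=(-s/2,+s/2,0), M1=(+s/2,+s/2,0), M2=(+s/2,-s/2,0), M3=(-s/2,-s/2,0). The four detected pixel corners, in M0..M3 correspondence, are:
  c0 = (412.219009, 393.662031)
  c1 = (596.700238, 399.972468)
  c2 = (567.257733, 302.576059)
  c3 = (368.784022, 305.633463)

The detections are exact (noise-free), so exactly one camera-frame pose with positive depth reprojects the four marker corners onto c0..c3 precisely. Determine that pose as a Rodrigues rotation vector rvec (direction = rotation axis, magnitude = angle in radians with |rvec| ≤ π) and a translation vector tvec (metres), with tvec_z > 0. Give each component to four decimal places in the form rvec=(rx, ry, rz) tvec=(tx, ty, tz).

Intrinsics K: fx=817.9, fy=492.8, cx=319.5, cy=238.6
Marker side s = 0.193 m; corners in marker frame (Z=0):
  M0 = (-0.0965, +0.0965, 0)
  M1 = (+0.0965, +0.0965, 0)
  M2 = (+0.0965, -0.0965, 0)
  M3 = (-0.0965, -0.0965, 0)
Detected image corners:
  c0 = (412.219009, 393.662031) px
  c1 = (596.700238, 399.972468) px
  c2 = (567.257733, 302.576059) px
  c3 = (368.784022, 305.633463) px
Planar DLT: solve 8×8 A·h = b for H (H[2,2]=1):
  H  [+731.77639 +423.99285 +482.16935]
  H  [-176.87688 +647.30414 +352.56588]
  H  [-0.53195 +0.47987 +1.00000]
B = K⁻¹H; ‖b₁‖=1.228314, ‖b₂‖=1.228314; λ = 2/(‖b₁‖+‖b₂‖) = 0.814124, sign → tz>0 ⇒ λ=+0.814124
r₁ = λ·B[:,0] = (+0.89757,-0.08252,-0.43307); r₂ = λ·B[:,1] = (+0.26943,+0.88022,+0.39067)
r₃ = r₁×r₂ = (+0.34896,-0.46734,+0.81229); SVD([r₁ r₂ r₃]) → R = UVᵀ:
  R  [+0.89757 +0.26943 +0.34896]
  R  [-0.08252 +0.88022 -0.46734]
  R  [-0.43307 +0.39067 +0.81229]
t = (+0.16192, +0.18828, +0.81412) m
tr R = 2.590086; θ = arccos((tr R − 1)/2) = 0.651718 rad = 37.341°
axis k = ((R−Rᵀ)₃₂, (R−Rᵀ)₁₃, (R−Rᵀ)₂₁) / (2 sinθ) = (+0.707282, +0.644656, -0.290124)
rvec = θ·k = (+0.460948, +0.420133, -0.189079)

rvec=(0.4609, 0.4201, -0.1891) tvec=(0.1619, 0.1883, 0.8141)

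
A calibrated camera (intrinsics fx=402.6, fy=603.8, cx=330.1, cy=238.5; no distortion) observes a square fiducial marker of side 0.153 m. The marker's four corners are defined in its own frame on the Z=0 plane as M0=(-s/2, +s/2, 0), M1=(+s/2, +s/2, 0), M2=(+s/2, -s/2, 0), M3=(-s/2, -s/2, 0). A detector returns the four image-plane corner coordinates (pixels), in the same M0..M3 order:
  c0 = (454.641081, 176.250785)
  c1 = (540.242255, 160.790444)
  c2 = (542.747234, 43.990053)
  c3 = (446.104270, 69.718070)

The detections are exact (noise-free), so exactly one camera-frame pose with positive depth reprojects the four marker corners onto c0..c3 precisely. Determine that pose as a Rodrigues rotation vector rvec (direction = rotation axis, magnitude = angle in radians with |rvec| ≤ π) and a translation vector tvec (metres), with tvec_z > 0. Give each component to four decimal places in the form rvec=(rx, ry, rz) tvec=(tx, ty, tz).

Intrinsics K: fx=402.6, fy=603.8, cx=330.1, cy=238.5
Marker side s = 0.153 m; corners in marker frame (Z=0):
  M0 = (-0.0765, +0.0765, 0)
  M1 = (+0.0765, +0.0765, 0)
  M2 = (+0.0765, -0.0765, 0)
  M3 = (-0.0765, -0.0765, 0)
Detected image corners:
  c0 = (454.641081, 176.250785) px
  c1 = (540.242255, 160.790444) px
  c2 = (542.747234, 43.990053) px
  c3 = (446.104270, 69.718070) px
Planar DLT: solve 8×8 A·h = b for H (H[2,2]=1):
  H  [+369.10416 +421.16058 +494.45086]
  H  [-183.48285 +819.62072 +116.49025]
  H  [-0.45215 +0.80696 +1.00000]
B = K⁻¹H; ‖b₁‖=1.370354, ‖b₂‖=1.370354; λ = 2/(‖b₁‖+‖b₂‖) = 0.729739, sign → tz>0 ⇒ λ=+0.729739
r₁ = λ·B[:,0] = (+0.93956,-0.09142,-0.32995); r₂ = λ·B[:,1] = (+0.28055,+0.75797,+0.58887)
r₃ = r₁×r₂ = (+0.19626,-0.64585,+0.73781); SVD([r₁ r₂ r₃]) → R = UVᵀ:
  R  [+0.93956 +0.28055 +0.19626]
  R  [-0.09142 +0.75797 -0.64585]
  R  [-0.32995 +0.58887 +0.73781]
t = (+0.29790, -0.14746, +0.72974) m
tr R = 2.435339; θ = arccos((tr R − 1)/2) = 0.770347 rad = 44.138°
axis k = ((R−Rᵀ)₃₂, (R−Rᵀ)₁₃, (R−Rᵀ)₂₁) / (2 sinθ) = (+0.886524, +0.377817, -0.267076)
rvec = θ·k = (+0.682931, +0.291050, -0.205741)

rvec=(0.6829, 0.2910, -0.2057) tvec=(0.2979, -0.1475, 0.7297)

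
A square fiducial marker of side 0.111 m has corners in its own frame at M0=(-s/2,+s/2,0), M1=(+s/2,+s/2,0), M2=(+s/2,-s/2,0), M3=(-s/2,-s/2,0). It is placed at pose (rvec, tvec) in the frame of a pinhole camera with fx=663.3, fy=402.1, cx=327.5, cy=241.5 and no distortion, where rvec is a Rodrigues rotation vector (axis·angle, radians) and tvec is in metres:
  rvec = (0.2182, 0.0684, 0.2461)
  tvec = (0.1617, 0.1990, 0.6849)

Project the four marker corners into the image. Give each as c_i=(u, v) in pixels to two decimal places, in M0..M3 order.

Intrinsics K: fx=663.3, fy=402.1, cx=327.5, cy=241.5
Marker side s = 0.111 m; corners in marker frame (Z=0):
  M0 = (-0.0555, +0.0555, 0)
  M1 = (+0.0555, +0.0555, 0)
  M2 = (+0.0555, -0.0555, 0)
  M3 = (-0.0555, -0.0555, 0)
rvec = (0.2182, 0.0684, 0.2461), |rvec| = θ = 0.33594 rad = 19.248°
Rodrigues: sinθ=0.32966, 1−cosθ=0.05590; R = I + sinθ·[k]× + (1−cosθ)·[k]×²:
    [+0.96768 -0.23410 +0.09372]
    [+0.24889 +0.94642 -0.20578]
    [-0.04052 +0.22246 +0.97410]
t = (0.1617, 0.1990, 0.6849) m
M0: Pc = R·M0+t = (+0.09500, +0.23771, +0.69950); u = 663.3·(+0.09500)/0.69950 + 327.5 = 417.5849, v = 402.1·(+0.23771)/0.69950 + 241.5 = 378.1476
M1: Pc = R·M1+t = (+0.20241, +0.26534, +0.69500); u = 663.3·(+0.20241)/0.69500 + 327.5 = 520.6820, v = 402.1·(+0.26534)/0.69500 + 241.5 = 395.0158
M2: Pc = R·M2+t = (+0.22840, +0.16029, +0.67030); u = 663.3·(+0.22840)/0.67030 + 327.5 = 553.5125, v = 402.1·(+0.16029)/0.67030 + 241.5 = 337.6525
M3: Pc = R·M3+t = (+0.12099, +0.13266, +0.67480); u = 663.3·(+0.12099)/0.67480 + 327.5 = 446.4240, v = 402.1·(+0.13266)/0.67480 + 241.5 = 320.5494

c0=(417.58, 378.15) c1=(520.68, 395.02) c2=(553.51, 337.65) c3=(446.42, 320.55)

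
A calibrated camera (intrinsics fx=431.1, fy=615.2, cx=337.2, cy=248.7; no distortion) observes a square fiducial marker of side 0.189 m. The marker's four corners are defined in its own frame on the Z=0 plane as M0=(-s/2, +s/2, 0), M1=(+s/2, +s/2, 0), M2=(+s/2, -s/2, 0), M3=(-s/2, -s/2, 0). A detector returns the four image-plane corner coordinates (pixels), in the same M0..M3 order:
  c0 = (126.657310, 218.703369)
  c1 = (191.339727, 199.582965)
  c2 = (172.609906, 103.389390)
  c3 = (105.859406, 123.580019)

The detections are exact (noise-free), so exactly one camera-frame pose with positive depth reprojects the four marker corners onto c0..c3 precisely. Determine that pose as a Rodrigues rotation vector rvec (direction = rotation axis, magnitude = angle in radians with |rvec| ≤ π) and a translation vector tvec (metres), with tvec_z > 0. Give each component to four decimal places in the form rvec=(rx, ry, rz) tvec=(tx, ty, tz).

rvec=(0.2120, 0.0070, -0.2023) tvec=(-0.5231, -0.1688, 1.1997)

Intrinsics K: fx=431.1, fy=615.2, cx=337.2, cy=248.7
Marker side s = 0.189 m; corners in marker frame (Z=0):
  M0 = (-0.0945, +0.0945, 0)
  M1 = (+0.0945, +0.0945, 0)
  M2 = (+0.0945, -0.0945, 0)
  M3 = (-0.0945, -0.0945, 0)
Detected image corners:
  c0 = (126.657310, 218.703369) px
  c1 = (191.339727, 199.582965) px
  c2 = (172.609906, 103.389390) px
  c3 = (105.859406, 123.580019) px
Planar DLT: solve 8×8 A·h = b for H (H[2,2]=1):
  H  [+344.10789 +130.46695 +149.20563]
  H  [-107.74648 +534.12448 +162.12036]
  H  [-0.02353 +0.17358 +1.00000]
B = K⁻¹H; ‖b₁‖=0.833572, ‖b₂‖=0.833572; λ = 2/(‖b₁‖+‖b₂‖) = 1.199656, sign → tz>0 ⇒ λ=+1.199656
r₁ = λ·B[:,0] = (+0.97965,-0.19870,-0.02823); r₂ = λ·B[:,1] = (+0.20018,+0.95737,+0.20824)
r₃ = r₁×r₂ = (-0.01435,-0.20965,+0.97767); SVD([r₁ r₂ r₃]) → R = UVᵀ:
  R  [+0.97965 +0.20018 -0.01435]
  R  [-0.19870 +0.95737 -0.20965]
  R  [-0.02823 +0.20824 +0.97767]
t = (-0.52315, -0.16883, +1.19966) m
tr R = 2.914699; θ = arccos((tr R − 1)/2) = 0.293112 rad = 16.794°
axis k = ((R−Rᵀ)₃₂, (R−Rᵀ)₁₃, (R−Rᵀ)₂₁) / (2 sinθ) = (+0.723166, +0.024006, -0.690257)
rvec = θ·k = (+0.211969, +0.007037, -0.202323)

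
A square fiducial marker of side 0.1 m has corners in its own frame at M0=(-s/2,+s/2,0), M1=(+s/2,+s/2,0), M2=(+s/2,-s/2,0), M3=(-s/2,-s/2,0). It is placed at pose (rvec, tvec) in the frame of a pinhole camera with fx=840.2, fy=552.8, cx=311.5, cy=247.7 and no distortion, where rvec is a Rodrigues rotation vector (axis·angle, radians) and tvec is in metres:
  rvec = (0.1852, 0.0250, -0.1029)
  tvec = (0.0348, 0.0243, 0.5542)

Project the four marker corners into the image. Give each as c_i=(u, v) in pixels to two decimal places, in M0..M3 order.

c0=(297.08, 324.18) c1=(445.76, 314.82) c2=(434.12, 217.61) c3=(280.55, 227.89)

Intrinsics K: fx=840.2, fy=552.8, cx=311.5, cy=247.7
Marker side s = 0.1 m; corners in marker frame (Z=0):
  M0 = (-0.0500, +0.0500, 0)
  M1 = (+0.0500, +0.0500, 0)
  M2 = (+0.0500, -0.0500, 0)
  M3 = (-0.0500, -0.0500, 0)
rvec = (0.1852, 0.0250, -0.1029), |rvec| = θ = 0.21334 rad = 12.223°
Rodrigues: sinθ=0.21172, 1−cosθ=0.02267; R = I + sinθ·[k]× + (1−cosθ)·[k]×²:
    [+0.99441 +0.10443 +0.01532]
    [-0.09982 +0.97764 -0.18508]
    [-0.03430 +0.18252 +0.98260]
t = (0.0348, 0.0243, 0.5542) m
M0: Pc = R·M0+t = (-0.00970, +0.07817, +0.56504); u = 840.2·(-0.00970)/0.56504 + 311.5 = 297.0773, v = 552.8·(+0.07817)/0.56504 + 247.7 = 324.1793
M1: Pc = R·M1+t = (+0.08974, +0.06819, +0.56161); u = 840.2·(+0.08974)/0.56161 + 311.5 = 445.7590, v = 552.8·(+0.06819)/0.56161 + 247.7 = 314.8215
M2: Pc = R·M2+t = (+0.07930, -0.02957, +0.54336); u = 840.2·(+0.07930)/0.54336 + 311.5 = 434.1212, v = 552.8·(-0.02957)/0.54336 + 247.7 = 217.6134
M3: Pc = R·M3+t = (-0.02014, -0.01959, +0.54679); u = 840.2·(-0.02014)/0.54679 + 311.5 = 280.5495, v = 552.8·(-0.01959)/0.54679 + 247.7 = 227.8933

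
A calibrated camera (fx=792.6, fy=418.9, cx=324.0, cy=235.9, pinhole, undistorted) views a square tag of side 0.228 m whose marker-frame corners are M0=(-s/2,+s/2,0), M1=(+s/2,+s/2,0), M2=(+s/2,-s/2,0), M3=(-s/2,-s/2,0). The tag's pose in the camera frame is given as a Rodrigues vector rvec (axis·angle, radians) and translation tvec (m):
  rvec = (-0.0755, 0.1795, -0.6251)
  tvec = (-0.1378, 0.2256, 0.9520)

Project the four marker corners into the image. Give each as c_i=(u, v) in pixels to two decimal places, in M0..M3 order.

c0=(188.61, 404.83) c1=(339.89, 349.91) c2=(230.04, 265.18) c3=(86.79, 321.34)

Intrinsics K: fx=792.6, fy=418.9, cx=324.0, cy=235.9
Marker side s = 0.228 m; corners in marker frame (Z=0):
  M0 = (-0.1140, +0.1140, 0)
  M1 = (+0.1140, +0.1140, 0)
  M2 = (+0.1140, -0.1140, 0)
  M3 = (-0.1140, -0.1140, 0)
rvec = (-0.0755, 0.1795, -0.6251), |rvec| = θ = 0.65473 rad = 37.513°
Rodrigues: sinθ=0.60894, 1−cosθ=0.20679; R = I + sinθ·[k]× + (1−cosθ)·[k]×²:
    [+0.79596 +0.57485 +0.18971]
    [-0.58792 +0.80876 +0.01609]
    [-0.14418 -0.12435 +0.98171]
t = (-0.1378, 0.2256, 0.9520) m
M0: Pc = R·M0+t = (-0.16301, +0.38482, +0.95426); u = 792.6·(-0.16301)/0.95426 + 324.0 = 188.6081, v = 418.9·(+0.38482)/0.95426 + 235.9 = 404.8284
M1: Pc = R·M1+t = (+0.01847, +0.25077, +0.92139); u = 792.6·(+0.01847)/0.92139 + 324.0 = 339.8906, v = 418.9·(+0.25077)/0.92139 + 235.9 = 349.9123
M2: Pc = R·M2+t = (-0.11259, +0.06638, +0.94974); u = 792.6·(-0.11259)/0.94974 + 324.0 = 230.0359, v = 418.9·(+0.06638)/0.94974 + 235.9 = 265.1774
M3: Pc = R·M3+t = (-0.29407, +0.20043, +0.98261); u = 792.6·(-0.29407)/0.98261 + 324.0 = 86.7936, v = 418.9·(+0.20043)/0.98261 + 235.9 = 321.3438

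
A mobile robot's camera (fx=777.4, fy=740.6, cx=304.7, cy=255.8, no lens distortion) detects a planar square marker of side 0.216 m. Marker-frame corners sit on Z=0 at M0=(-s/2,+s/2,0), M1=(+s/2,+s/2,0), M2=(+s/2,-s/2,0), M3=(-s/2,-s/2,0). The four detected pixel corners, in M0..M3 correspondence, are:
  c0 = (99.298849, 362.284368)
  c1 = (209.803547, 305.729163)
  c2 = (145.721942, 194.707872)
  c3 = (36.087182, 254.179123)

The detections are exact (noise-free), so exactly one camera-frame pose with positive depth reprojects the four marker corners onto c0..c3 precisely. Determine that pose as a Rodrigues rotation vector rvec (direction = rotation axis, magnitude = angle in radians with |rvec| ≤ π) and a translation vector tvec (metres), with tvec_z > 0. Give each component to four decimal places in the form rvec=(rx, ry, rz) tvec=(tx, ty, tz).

rvec=(0.0682, 0.1290, -0.4948) tvec=(-0.3007, 0.0414, 1.2806)

Intrinsics K: fx=777.4, fy=740.6, cx=304.7, cy=255.8
Marker side s = 0.216 m; corners in marker frame (Z=0):
  M0 = (-0.1080, +0.1080, 0)
  M1 = (+0.1080, +0.1080, 0)
  M2 = (+0.1080, -0.1080, 0)
  M3 = (-0.1080, -0.1080, 0)
Detected image corners:
  c0 = (99.298849, 362.284368) px
  c1 = (209.803547, 305.729163) px
  c2 = (145.721942, 194.707872) px
  c3 = (36.087182, 254.179123) px
Planar DLT: solve 8×8 A·h = b for H (H[2,2]=1):
  H  [+496.18986 +297.89320 +122.17021]
  H  [-299.04294 +514.56701 +279.72412]
  H  [-0.10917 +0.02654 +1.00000]
B = K⁻¹H; ‖b₁‖=0.780877, ‖b₂‖=0.780877; λ = 2/(‖b₁‖+‖b₂‖) = 1.280611, sign → tz>0 ⇒ λ=+1.280611
r₁ = λ·B[:,0] = (+0.87217,-0.46880,-0.13980); r₂ = λ·B[:,1] = (+0.47740,+0.87803,+0.03398)
r₃ = r₁×r₂ = (+0.10682,-0.09638,+0.98960); SVD([r₁ r₂ r₃]) → R = UVᵀ:
  R  [+0.87217 +0.47740 +0.10682]
  R  [-0.46880 +0.87803 -0.09638]
  R  [-0.13980 +0.03398 +0.98960]
t = (-0.30068, +0.04137, +1.28061) m
tr R = 2.739793; θ = arccos((tr R − 1)/2) = 0.515804 rad = 29.553°
axis k = ((R−Rᵀ)₃₂, (R−Rᵀ)₁₃, (R−Rᵀ)₂₁) / (2 sinθ) = (+0.132148, +0.250005, -0.959184)
rvec = θ·k = (+0.068162, +0.128953, -0.494751)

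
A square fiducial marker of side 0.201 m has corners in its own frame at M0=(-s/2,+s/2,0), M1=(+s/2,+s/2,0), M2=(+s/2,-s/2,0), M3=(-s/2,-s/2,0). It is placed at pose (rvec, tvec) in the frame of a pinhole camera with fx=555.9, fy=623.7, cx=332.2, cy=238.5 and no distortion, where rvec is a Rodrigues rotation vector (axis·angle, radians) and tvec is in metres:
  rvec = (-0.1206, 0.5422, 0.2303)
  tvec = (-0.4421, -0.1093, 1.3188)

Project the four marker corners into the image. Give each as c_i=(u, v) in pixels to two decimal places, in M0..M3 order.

Intrinsics K: fx=555.9, fy=623.7, cx=332.2, cy=238.5
Marker side s = 0.201 m; corners in marker frame (Z=0):
  M0 = (-0.1005, +0.1005, 0)
  M1 = (+0.1005, +0.1005, 0)
  M2 = (+0.1005, -0.1005, 0)
  M3 = (-0.1005, -0.1005, 0)
rvec = (-0.1206, 0.5422, 0.2303), |rvec| = θ = 0.60130 rad = 34.452°
Rodrigues: sinθ=0.56572, 1−cosθ=0.17540; R = I + sinθ·[k]× + (1−cosθ)·[k]×²:
    [+0.83166 -0.24839 +0.49664]
    [+0.18495 +0.96721 +0.17404]
    [-0.52359 -0.05289 +0.85033]
t = (-0.4421, -0.1093, 1.3188) m
M0: Pc = R·M0+t = (-0.55064, -0.03068, +1.36611); u = 555.9·(-0.55064)/1.36611 + 332.2 = 108.1298, v = 623.7·(-0.03068)/1.36611 + 238.5 = 224.4919
M1: Pc = R·M1+t = (-0.38348, +0.00649, +1.26086); u = 555.9·(-0.38348)/1.26086 + 332.2 = 163.1274, v = 623.7·(+0.00649)/1.26086 + 238.5 = 241.7116
M2: Pc = R·M2+t = (-0.33356, -0.18792, +1.27149); u = 555.9·(-0.33356)/1.27149 + 332.2 = 186.3690, v = 623.7·(-0.18792)/1.27149 + 238.5 = 146.3217
M3: Pc = R·M3+t = (-0.50072, -0.22509, +1.37674); u = 555.9·(-0.50072)/1.37674 + 332.2 = 130.0195, v = 623.7·(-0.22509)/1.37674 + 238.5 = 136.5268

c0=(108.13, 224.49) c1=(163.13, 241.71) c2=(186.37, 146.32) c3=(130.02, 136.53)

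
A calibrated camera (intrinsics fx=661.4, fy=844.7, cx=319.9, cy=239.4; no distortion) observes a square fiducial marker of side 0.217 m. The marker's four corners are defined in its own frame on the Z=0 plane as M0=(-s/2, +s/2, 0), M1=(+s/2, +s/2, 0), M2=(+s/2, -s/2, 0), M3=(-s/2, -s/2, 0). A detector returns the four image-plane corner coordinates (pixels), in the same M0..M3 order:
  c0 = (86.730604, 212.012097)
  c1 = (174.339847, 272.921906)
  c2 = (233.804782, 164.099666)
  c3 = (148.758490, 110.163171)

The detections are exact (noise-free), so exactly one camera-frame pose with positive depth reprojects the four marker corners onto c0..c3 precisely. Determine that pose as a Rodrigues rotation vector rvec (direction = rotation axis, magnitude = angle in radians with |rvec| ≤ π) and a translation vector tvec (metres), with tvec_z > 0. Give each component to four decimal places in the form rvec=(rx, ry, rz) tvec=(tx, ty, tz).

rvec=(-0.4068, 0.1377, 0.5001) tvec=(-0.3261, -0.0829, 1.3570)

Intrinsics K: fx=661.4, fy=844.7, cx=319.9, cy=239.4
Marker side s = 0.217 m; corners in marker frame (Z=0):
  M0 = (-0.1085, +0.1085, 0)
  M1 = (+0.1085, +0.1085, 0)
  M2 = (+0.1085, -0.1085, 0)
  M3 = (-0.1085, -0.1085, 0)
Detected image corners:
  c0 = (86.730604, 212.012097) px
  c1 = (174.339847, 272.921906) px
  c2 = (233.804782, 164.099666) px
  c3 = (148.758490, 110.163171) px
Planar DLT: solve 8×8 A·h = b for H (H[2,2]=1):
  H  [+370.85582 -320.92070 +160.96543]
  H  [+232.56190 +436.91113 +187.82858]
  H  [-0.16659 -0.25404 +1.00000]
B = K⁻¹H; ‖b₁‖=0.736903, ‖b₂‖=0.736903; λ = 2/(‖b₁‖+‖b₂‖) = 1.357030, sign → tz>0 ⇒ λ=+1.357030
r₁ = λ·B[:,0] = (+0.87025,+0.43769,-0.22606); r₂ = λ·B[:,1] = (-0.49171,+0.79961,-0.34473)
r₃ = r₁×r₂ = (+0.02988,+0.41116,+0.91107); SVD([r₁ r₂ r₃]) → R = UVᵀ:
  R  [+0.87025 -0.49171 +0.02988]
  R  [+0.43769 +0.79961 +0.41116]
  R  [-0.22606 -0.34473 +0.91107]
t = (-0.32609, -0.08285, +1.35703) m
tr R = 2.580928; θ = arccos((tr R − 1)/2) = 0.659230 rad = 37.771°
axis k = ((R−Rᵀ)₃₂, (R−Rᵀ)₁₃, (R−Rᵀ)₂₁) / (2 sinθ) = (-0.617050, +0.208928, +0.758682)
rvec = θ·k = (-0.406778, +0.137732, +0.500146)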